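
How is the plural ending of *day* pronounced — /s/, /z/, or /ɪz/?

/z/

The stem *day* ends in a voiced non-sibilant sound.
The plural suffix surfaces as /ɪz/ after sibilants, /s/ after other voiceless consonants, and /z/ after other voiced sounds.
So the plural -s on *day* is pronounced /z/.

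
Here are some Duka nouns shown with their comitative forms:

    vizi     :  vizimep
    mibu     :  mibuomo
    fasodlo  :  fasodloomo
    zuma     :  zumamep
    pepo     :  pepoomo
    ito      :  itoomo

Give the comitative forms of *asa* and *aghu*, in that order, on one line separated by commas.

asamep, aghuomo

The pattern is rounding harmony: -omo when the last vowel of the stem is a rounded vowel (*mibu*, *fasodlo*, *pepo*, *ito*); -mep when the last vowel of the stem is an unrounded vowel (*vizi*, *zuma*).
Since the last vowel of *asa* is /a/ (an unrounded vowel), it takes -mep, giving *asamep*.
*aghu* — last vowel /u/ (a rounded vowel) → -omo → *aghuomo*.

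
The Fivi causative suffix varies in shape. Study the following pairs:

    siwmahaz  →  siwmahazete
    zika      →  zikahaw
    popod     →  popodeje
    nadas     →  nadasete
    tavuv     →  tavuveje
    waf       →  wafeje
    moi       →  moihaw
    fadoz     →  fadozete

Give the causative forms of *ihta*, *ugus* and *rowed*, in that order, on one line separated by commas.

ihtahaw, ugusete, rowedeje

The pattern is sibilance of the final sound: -ete when the stem ends in a sibilant (*siwmahaz*, *nadas*, *fadoz*); -eje when the stem ends in a non-sibilant consonant (*popod*, *tavuv*, *waf*); -haw when the stem ends in a vowel (*zika*, *moi*).
*ihta*: final sound = /a/, a vowel → -haw → *ihtahaw*.
The final sound of *ugus* is /s/, which is a sibilant, so the suffix is -ete, giving *ugusete*.
Since the final sound of *rowed* is /d/ (a non-sibilant consonant), it takes -eje, giving *rowedeje*.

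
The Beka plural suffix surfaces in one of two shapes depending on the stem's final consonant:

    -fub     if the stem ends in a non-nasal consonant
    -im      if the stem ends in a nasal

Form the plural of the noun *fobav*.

fobavfub

*fobav* — final consonant /v/ (non-nasal) → -fub → *fobavfub*.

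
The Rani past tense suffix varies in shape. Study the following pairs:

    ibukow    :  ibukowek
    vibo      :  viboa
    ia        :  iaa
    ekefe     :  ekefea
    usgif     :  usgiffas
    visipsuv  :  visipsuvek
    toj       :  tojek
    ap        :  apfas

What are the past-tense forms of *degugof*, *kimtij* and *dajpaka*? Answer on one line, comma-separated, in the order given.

The alternation tracks the final sound of the stem — -fas when the stem ends in a voiceless consonant (*usgif*, *ap*); -ek when the stem ends in a voiced consonant (*ibukow*, *visipsuv*, *toj*); -a when the stem ends in a vowel (*vibo*, *ia*, *ekefe*).
*degugof*: final sound = /f/, a voiceless consonant → -fas → *degugoffas*.
Since the final sound of *kimtij* is /j/ (a voiced consonant), it takes -ek, giving *kimtijek*.
*dajpaka* — final sound /a/ (a vowel) → -a → *dajpakaa*.

degugoffas, kimtijek, dajpakaa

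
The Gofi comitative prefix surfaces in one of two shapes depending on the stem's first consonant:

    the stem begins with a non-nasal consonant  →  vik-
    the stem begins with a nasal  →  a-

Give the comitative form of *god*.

The first consonant of *god* is /g/, which is non-nasal, so the prefix is vik-, giving *vikgod*.

vikgod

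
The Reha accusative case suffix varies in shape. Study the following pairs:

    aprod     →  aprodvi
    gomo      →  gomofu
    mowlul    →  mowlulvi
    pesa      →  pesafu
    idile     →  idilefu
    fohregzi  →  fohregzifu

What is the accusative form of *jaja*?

jajafu

Looking at the final sound of each stem: -vi when the stem ends in a consonant (*aprod*, *mowlul*); -fu when the stem ends in a vowel (*gomo*, *pesa*, *idile*, *fohregzi*).
*jaja* — final sound /a/ (a vowel) → -fu → *jajafu*.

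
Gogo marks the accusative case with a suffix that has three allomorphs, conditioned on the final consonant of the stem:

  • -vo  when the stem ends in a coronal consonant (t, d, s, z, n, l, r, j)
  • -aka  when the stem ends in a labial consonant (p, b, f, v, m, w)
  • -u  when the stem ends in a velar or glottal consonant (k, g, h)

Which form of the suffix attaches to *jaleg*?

-u

The final consonant of *jaleg* is /g/, which is velar/glottal, so the suffix is -u.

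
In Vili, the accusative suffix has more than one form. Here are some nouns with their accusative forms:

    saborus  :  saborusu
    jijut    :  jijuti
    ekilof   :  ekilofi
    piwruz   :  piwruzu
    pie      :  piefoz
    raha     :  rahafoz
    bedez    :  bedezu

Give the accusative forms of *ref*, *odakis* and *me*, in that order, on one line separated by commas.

The suffix is conditioned by the final sound: -u when the stem ends in a sibilant (*saborus*, *piwruz*, *bedez*); -i when the stem ends in a non-sibilant consonant (*jijut*, *ekilof*); -foz when the stem ends in a vowel (*pie*, *raha*).
The final sound of *ref* is /f/, which is a non-sibilant consonant, so the suffix is -i, giving *refi*.
Since the final sound of *odakis* is /s/ (a sibilant), it takes -u, giving *odakisu*.
Since the final sound of *me* is /e/ (a vowel), it takes -foz, giving *mefoz*.

refi, odakisu, mefoz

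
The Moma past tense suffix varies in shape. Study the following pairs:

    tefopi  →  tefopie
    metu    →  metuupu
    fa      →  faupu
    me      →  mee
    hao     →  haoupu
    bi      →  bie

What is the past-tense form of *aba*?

The pattern is front/back vowel harmony: -e when the last vowel of the stem is a front vowel (*tefopi*, *me*, *bi*); -upu when the last vowel of the stem is a back vowel (*metu*, *fa*, *hao*).
Since the last vowel of *aba* is /a/ (a back vowel), it takes -upu, giving *abaupu*.

abaupu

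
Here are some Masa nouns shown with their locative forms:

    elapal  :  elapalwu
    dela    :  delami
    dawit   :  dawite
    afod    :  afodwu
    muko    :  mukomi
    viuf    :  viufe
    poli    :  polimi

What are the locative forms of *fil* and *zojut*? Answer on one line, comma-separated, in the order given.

filwu, zojute

The alternation tracks the final sound of the stem — -e when the stem ends in a voiceless consonant (*dawit*, *viuf*); -wu when the stem ends in a voiced consonant (*elapal*, *afod*); -mi when the stem ends in a vowel (*dela*, *muko*, *poli*).
The final sound of *fil* is /l/, which is a voiced consonant, so the suffix is -wu, giving *filwu*.
*zojut*: final sound = /t/, a voiceless consonant → -e → *zojute*.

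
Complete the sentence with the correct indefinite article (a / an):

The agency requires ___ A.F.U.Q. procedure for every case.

The indefinite article is chosen by the initial *sound* of the following word, not its spelling.
The initialism *A.F.U.Q.* is read letter by letter; the first letter, A, is pronounced /eɪ/, which begins with a vowel sound.
So the article is *an*: The agency requires an A.F.U.Q. procedure for every case.

an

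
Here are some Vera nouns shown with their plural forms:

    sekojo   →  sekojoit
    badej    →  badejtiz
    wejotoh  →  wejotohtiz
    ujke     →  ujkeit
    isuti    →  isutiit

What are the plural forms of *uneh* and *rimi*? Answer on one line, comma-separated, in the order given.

unehtiz, rimiit

Looking at the final sound of each stem: -tiz when the stem ends in a consonant (*badej*, *wejotoh*); -it when the stem ends in a vowel (*sekojo*, *ujke*, *isuti*).
*uneh*: final sound = /h/, a consonant → -tiz → *unehtiz*.
Since the final sound of *rimi* is /i/ (a vowel), it takes -it, giving *rimiit*.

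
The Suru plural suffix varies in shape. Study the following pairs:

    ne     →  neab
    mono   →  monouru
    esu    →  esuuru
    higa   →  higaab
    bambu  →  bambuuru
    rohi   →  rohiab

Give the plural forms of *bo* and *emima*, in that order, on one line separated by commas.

The suffix is conditioned by the last vowel: -uru when the last vowel of the stem is a rounded vowel (*mono*, *esu*, *bambu*); -ab when the last vowel of the stem is an unrounded vowel (*ne*, *higa*, *rohi*).
Since the last vowel of *bo* is /o/ (a rounded vowel), it takes -uru, giving *bouru*.
*emima*: last vowel = /a/, an unrounded vowel → -ab → *emimaab*.

bouru, emimaab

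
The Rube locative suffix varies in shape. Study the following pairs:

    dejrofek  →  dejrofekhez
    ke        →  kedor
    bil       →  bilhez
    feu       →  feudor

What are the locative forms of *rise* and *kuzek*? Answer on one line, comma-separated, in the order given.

The alternation tracks the final sound of the stem — -hez when the stem ends in a consonant (*dejrofek*, *bil*); -dor when the stem ends in a vowel (*ke*, *feu*).
*rise* — final sound /e/ (a vowel) → -dor → *risedor*.
The final sound of *kuzek* is /k/, which is a consonant, so the suffix is -hez, giving *kuzekhez*.

risedor, kuzekhez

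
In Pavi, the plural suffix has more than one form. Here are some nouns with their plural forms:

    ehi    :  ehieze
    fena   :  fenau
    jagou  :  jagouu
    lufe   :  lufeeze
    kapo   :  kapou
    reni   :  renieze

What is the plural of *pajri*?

The alternation tracks the last vowel of the stem — -eze when the last vowel of the stem is a front vowel (*ehi*, *lufe*, *reni*); -u when the last vowel of the stem is a back vowel (*fena*, *jagou*, *kapo*).
The last vowel of *pajri* is /i/, which is a front vowel, so the suffix is -eze, giving *pajrieze*.

pajrieze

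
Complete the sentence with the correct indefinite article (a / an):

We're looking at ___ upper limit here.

The indefinite article is chosen by the initial *sound* of the following word, not its spelling.
*upper* begins with the sound /ʌ/ (u pronounced /ʌ/) — a vowel sound.
So the article is *an*: We're looking at an upper limit here.

an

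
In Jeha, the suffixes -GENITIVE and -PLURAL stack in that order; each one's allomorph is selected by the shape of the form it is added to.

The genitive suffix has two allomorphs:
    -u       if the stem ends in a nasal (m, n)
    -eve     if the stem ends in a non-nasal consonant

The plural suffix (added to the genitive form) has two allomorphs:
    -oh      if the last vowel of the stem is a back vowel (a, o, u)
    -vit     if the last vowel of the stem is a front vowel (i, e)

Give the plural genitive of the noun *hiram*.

hiramuoh

*hiram* — final consonant /m/ (a nasal) → -u → *hiramu*.
The genitive form *hiramu* — last vowel /u/ (a back vowel) → -oh → *hiramuoh*.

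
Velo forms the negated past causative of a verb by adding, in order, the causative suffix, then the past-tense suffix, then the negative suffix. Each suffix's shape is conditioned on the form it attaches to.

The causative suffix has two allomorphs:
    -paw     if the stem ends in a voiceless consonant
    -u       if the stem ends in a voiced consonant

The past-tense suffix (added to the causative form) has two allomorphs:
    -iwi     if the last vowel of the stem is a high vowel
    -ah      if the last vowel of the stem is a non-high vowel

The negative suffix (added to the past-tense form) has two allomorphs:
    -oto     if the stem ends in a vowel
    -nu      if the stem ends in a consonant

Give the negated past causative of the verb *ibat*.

The final consonant of *ibat* is /t/, which is voiceless, so the causative suffix is -paw, giving *ibatpaw*.
The last vowel of the causative form *ibatpaw* is /a/, which is a non-high vowel, so the past-tense suffix is -ah, giving *ibatpawah*.
The past-tense form *ibatpawah*: final sound = /h/, a consonant → -nu → *ibatpawahnu*.

ibatpawahnu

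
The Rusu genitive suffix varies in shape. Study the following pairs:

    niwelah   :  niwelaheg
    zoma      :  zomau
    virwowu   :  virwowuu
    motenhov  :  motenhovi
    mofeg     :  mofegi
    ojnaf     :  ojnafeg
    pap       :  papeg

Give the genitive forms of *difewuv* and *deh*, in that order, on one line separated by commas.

difewuvi, deheg

The pattern is voicing of the final sound: -eg when the stem ends in a voiceless consonant (*niwelah*, *ojnaf*, *pap*); -i when the stem ends in a voiced consonant (*motenhov*, *mofeg*); -u when the stem ends in a vowel (*zoma*, *virwowu*).
Since the final sound of *difewuv* is /v/ (a voiced consonant), it takes -i, giving *difewuvi*.
*deh* — final sound /h/ (a voiceless consonant) → -eg → *deheg*.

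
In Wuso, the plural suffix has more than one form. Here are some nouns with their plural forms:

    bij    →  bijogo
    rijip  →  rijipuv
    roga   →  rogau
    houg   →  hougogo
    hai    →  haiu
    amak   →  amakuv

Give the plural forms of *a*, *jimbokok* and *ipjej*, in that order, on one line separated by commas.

au, jimbokokuv, ipjejogo

Looking at the final sound of each stem: -uv when the stem ends in a voiceless consonant (*rijip*, *amak*); -ogo when the stem ends in a voiced consonant (*bij*, *houg*); -u when the stem ends in a vowel (*roga*, *hai*).
*a*: final sound = /a/, a vowel → -u → *au*.
The final sound of *jimbokok* is /k/, which is a voiceless consonant, so the suffix is -uv, giving *jimbokokuv*.
The final sound of *ipjej* is /j/, which is a voiced consonant, so the suffix is -ogo, giving *ipjejogo*.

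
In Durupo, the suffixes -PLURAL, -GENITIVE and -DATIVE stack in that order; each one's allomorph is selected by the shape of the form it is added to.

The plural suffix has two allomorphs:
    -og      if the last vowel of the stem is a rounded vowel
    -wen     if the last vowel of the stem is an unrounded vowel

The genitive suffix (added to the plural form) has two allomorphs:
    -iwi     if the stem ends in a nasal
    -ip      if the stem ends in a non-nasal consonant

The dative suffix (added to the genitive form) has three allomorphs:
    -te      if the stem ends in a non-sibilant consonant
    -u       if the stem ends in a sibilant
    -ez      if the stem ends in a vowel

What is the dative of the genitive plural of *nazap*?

nazapweniwiez

Since the last vowel of *nazap* is /a/ (an unrounded vowel), it takes -wen, giving *nazapwen*.
The plural form *nazapwen*: final consonant = /n/, a nasal → -iwi → *nazapweniwi*.
The genitive form *nazapweniwi*: final sound = /i/, a vowel → -ez → *nazapweniwiez*.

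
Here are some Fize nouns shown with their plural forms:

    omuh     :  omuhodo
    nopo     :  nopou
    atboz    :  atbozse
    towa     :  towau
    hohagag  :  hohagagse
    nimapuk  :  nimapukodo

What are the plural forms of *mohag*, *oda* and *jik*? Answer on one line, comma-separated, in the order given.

mohagse, odau, jikodo

The alternation tracks the final sound of the stem — -odo when the stem ends in a voiceless consonant (*omuh*, *nimapuk*); -se when the stem ends in a voiced consonant (*atboz*, *hohagag*); -u when the stem ends in a vowel (*nopo*, *towa*).
Since the final sound of *mohag* is /g/ (a voiced consonant), it takes -se, giving *mohagse*.
*oda* — final sound /a/ (a vowel) → -u → *odau*.
Since the final sound of *jik* is /k/ (a voiceless consonant), it takes -odo, giving *jikodo*.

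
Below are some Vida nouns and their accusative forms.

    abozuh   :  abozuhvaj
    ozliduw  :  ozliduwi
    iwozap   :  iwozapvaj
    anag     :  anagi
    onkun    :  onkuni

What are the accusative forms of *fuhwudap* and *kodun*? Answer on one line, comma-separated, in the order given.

fuhwudapvaj, koduni

The alternation tracks the final consonant of the stem — -vaj when the stem ends in a voiceless consonant (*abozuh*, *iwozap*); -i when the stem ends in a voiced consonant (*ozliduw*, *anag*, *onkun*).
*fuhwudap* — final consonant /p/ (voiceless) → -vaj → *fuhwudapvaj*.
The final consonant of *kodun* is /n/, which is voiced, so the suffix is -i, giving *koduni*.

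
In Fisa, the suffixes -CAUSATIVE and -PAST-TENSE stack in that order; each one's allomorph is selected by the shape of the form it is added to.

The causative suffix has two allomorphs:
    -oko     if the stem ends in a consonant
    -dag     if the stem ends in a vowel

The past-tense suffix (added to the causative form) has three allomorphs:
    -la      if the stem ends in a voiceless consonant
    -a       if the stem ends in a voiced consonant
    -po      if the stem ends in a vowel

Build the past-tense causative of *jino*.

jinodaga

*jino*: final sound = /o/, a vowel → -dag → *jinodag*.
The causative form *jinodag*: final sound = /g/, a voiced consonant → -a → *jinodaga*.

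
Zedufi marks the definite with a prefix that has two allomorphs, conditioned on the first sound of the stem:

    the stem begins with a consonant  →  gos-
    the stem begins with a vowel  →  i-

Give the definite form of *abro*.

iabro

*abro*: first sound = /a/, a vowel → i- → *iabro*.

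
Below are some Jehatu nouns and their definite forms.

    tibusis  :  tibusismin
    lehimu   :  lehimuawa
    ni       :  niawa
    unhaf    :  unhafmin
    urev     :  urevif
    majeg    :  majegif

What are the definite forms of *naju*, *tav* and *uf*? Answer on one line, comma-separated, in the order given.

The alternation tracks the final sound of the stem — -min when the stem ends in a voiceless consonant (*tibusis*, *unhaf*); -if when the stem ends in a voiced consonant (*urev*, *majeg*); -awa when the stem ends in a vowel (*lehimu*, *ni*).
*naju*: final sound = /u/, a vowel → -awa → *najuawa*.
Since the final sound of *tav* is /v/ (a voiced consonant), it takes -if, giving *tavif*.
The final sound of *uf* is /f/, which is a voiceless consonant, so the suffix is -min, giving *ufmin*.

najuawa, tavif, ufmin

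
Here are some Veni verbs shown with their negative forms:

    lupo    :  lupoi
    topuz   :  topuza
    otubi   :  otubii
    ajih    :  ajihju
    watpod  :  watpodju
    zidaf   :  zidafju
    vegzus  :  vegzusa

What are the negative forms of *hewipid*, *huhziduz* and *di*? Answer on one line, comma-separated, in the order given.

hewipidju, huhziduza, dii

The pattern is sibilance of the final sound: -a when the stem ends in a sibilant (*topuz*, *vegzus*); -ju when the stem ends in a non-sibilant consonant (*ajih*, *watpod*, *zidaf*); -i when the stem ends in a vowel (*lupo*, *otubi*).
*hewipid* — final sound /d/ (a non-sibilant consonant) → -ju → *hewipidju*.
The final sound of *huhziduz* is /z/, which is a sibilant, so the suffix is -a, giving *huhziduza*.
*di*: final sound = /i/, a vowel → -i → *dii*.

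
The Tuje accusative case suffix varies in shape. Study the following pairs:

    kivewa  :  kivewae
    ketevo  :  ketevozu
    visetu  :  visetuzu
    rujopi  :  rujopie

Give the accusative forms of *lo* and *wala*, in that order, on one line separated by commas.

lozu, walae

The suffix is conditioned by the last vowel: -zu when the last vowel of the stem is a rounded vowel (*ketevo*, *visetu*); -e when the last vowel of the stem is an unrounded vowel (*kivewa*, *rujopi*).
The last vowel of *lo* is /o/, which is a rounded vowel, so the suffix is -zu, giving *lozu*.
The last vowel of *wala* is /a/, which is an unrounded vowel, so the suffix is -e, giving *walae*.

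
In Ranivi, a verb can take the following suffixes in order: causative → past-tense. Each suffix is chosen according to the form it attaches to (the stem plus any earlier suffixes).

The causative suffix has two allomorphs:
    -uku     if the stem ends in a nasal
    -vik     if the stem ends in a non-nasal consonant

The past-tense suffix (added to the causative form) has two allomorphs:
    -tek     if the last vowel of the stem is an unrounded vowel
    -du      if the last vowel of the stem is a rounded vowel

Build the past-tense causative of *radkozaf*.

radkozafviktek

Since the final consonant of *radkozaf* is /f/ (non-nasal), it takes -vik, giving *radkozafvik*.
Since the last vowel of the causative form *radkozafvik* is /i/ (an unrounded vowel), it takes -tek, giving *radkozafviktek*.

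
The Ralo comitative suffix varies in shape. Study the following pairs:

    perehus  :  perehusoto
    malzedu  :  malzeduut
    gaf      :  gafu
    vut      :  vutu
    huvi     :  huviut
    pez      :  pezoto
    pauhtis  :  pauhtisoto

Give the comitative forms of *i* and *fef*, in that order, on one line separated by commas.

Looking at the final sound of each stem: -oto when the stem ends in a sibilant (*perehus*, *pez*, *pauhtis*); -u when the stem ends in a non-sibilant consonant (*gaf*, *vut*); -ut when the stem ends in a vowel (*malzedu*, *huvi*).
*i* — final sound /i/ (a vowel) → -ut → *iut*.
*fef*: final sound = /f/, a non-sibilant consonant → -u → *fefu*.

iut, fefu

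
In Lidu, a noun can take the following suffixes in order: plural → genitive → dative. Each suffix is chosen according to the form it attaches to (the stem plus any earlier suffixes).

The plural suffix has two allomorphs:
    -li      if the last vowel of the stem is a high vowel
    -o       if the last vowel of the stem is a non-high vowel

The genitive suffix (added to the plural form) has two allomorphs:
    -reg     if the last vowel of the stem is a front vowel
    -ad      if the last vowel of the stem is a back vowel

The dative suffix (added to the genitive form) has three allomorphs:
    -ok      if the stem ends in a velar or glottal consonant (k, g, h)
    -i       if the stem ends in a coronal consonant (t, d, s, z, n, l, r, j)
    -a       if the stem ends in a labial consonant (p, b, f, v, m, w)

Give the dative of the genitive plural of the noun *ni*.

niliregok

The last vowel of *ni* is /i/, which is a high vowel, so the plural suffix is -li, giving *nili*.
The plural form *nili*: last vowel = /i/, a front vowel → -reg → *nilireg*.
Since the final consonant of the genitive form *nilireg* is /g/ (velar/glottal), it takes -ok, giving *niliregok*.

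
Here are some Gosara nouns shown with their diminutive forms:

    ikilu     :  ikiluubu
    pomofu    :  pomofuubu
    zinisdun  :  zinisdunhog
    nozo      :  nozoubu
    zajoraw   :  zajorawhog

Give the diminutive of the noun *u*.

The alternation tracks the final sound of the stem — -hog when the stem ends in a consonant (*zinisdun*, *zajoraw*); -ubu when the stem ends in a vowel (*ikilu*, *pomofu*, *nozo*).
*u*: final sound = /u/, a vowel → -ubu → *uubu*.

uubu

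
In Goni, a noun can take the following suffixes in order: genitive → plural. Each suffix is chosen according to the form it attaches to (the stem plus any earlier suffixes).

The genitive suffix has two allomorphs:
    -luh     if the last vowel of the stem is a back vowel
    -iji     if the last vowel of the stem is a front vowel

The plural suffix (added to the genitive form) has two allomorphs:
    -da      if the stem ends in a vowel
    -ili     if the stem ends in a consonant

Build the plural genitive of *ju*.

Since the last vowel of *ju* is /u/ (a back vowel), it takes -luh, giving *juluh*.
Since the final sound of the genitive form *juluh* is /h/ (a consonant), it takes -ili, giving *juluhili*.

juluhili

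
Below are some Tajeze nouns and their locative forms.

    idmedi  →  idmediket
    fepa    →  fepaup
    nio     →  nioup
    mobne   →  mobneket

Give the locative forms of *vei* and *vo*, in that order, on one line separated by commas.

veiket, voup

Looking at the last vowel of each stem: -ket when the last vowel of the stem is a front vowel (*idmedi*, *mobne*); -up when the last vowel of the stem is a back vowel (*fepa*, *nio*).
Since the last vowel of *vei* is /i/ (a front vowel), it takes -ket, giving *veiket*.
*vo* — last vowel /o/ (a back vowel) → -up → *voup*.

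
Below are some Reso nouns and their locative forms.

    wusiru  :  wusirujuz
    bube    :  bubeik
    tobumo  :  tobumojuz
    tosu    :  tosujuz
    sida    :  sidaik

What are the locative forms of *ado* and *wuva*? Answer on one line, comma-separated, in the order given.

adojuz, wuvaik

The alternation tracks the last vowel of the stem — -juz when the last vowel of the stem is a rounded vowel (*wusiru*, *tobumo*, *tosu*); -ik when the last vowel of the stem is an unrounded vowel (*bube*, *sida*).
Since the last vowel of *ado* is /o/ (a rounded vowel), it takes -juz, giving *adojuz*.
*wuva*: last vowel = /a/, an unrounded vowel → -ik → *wuvaik*.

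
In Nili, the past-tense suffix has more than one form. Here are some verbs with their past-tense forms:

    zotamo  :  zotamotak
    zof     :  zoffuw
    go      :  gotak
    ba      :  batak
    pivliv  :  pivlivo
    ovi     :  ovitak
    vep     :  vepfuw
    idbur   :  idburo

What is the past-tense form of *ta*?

tatak

The pattern is voicing of the final sound: -fuw when the stem ends in a voiceless consonant (*zof*, *vep*); -o when the stem ends in a voiced consonant (*pivliv*, *idbur*); -tak when the stem ends in a vowel (*zotamo*, *go*, *ba*, *ovi*).
Since the final sound of *ta* is /a/ (a vowel), it takes -tak, giving *tatak*.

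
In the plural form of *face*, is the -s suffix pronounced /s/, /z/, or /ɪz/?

The stem *face* ends in a sibilant (/s, z, ʃ, ʒ, tʃ, dʒ/).
The plural suffix surfaces as /ɪz/ after sibilants, /s/ after other voiceless consonants, and /z/ after other voiced sounds.
So the plural -s on *face* is pronounced /ɪz/.

/ɪz/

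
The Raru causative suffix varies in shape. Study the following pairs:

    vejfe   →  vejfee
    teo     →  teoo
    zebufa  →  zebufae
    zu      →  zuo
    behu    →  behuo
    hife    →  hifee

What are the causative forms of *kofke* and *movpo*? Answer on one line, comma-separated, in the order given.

Looking at the last vowel of each stem: -o when the last vowel of the stem is a rounded vowel (*teo*, *zu*, *behu*); -e when the last vowel of the stem is an unrounded vowel (*vejfe*, *zebufa*, *hife*).
*kofke* — last vowel /e/ (an unrounded vowel) → -e → *kofkee*.
*movpo*: last vowel = /o/, a rounded vowel → -o → *movpoo*.

kofkee, movpoo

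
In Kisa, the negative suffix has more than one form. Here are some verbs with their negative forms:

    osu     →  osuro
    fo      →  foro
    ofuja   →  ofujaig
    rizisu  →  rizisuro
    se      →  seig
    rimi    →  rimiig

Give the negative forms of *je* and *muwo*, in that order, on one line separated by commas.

The pattern is rounding harmony: -ro when the last vowel of the stem is a rounded vowel (*osu*, *fo*, *rizisu*); -ig when the last vowel of the stem is an unrounded vowel (*ofuja*, *se*, *rimi*).
The last vowel of *je* is /e/, which is an unrounded vowel, so the suffix is -ig, giving *jeig*.
Since the last vowel of *muwo* is /o/ (a rounded vowel), it takes -ro, giving *muworo*.

jeig, muworo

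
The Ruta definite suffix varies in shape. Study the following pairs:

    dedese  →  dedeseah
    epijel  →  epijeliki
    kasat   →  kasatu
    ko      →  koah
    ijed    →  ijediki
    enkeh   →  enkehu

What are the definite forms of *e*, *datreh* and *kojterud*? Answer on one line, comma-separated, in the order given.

The suffix is conditioned by the final sound: -u when the stem ends in a voiceless consonant (*kasat*, *enkeh*); -iki when the stem ends in a voiced consonant (*epijel*, *ijed*); -ah when the stem ends in a vowel (*dedese*, *ko*).
The final sound of *e* is /e/, which is a vowel, so the suffix is -ah, giving *eah*.
*datreh*: final sound = /h/, a voiceless consonant → -u → *datrehu*.
*kojterud* — final sound /d/ (a voiced consonant) → -iki → *kojterudiki*.

eah, datrehu, kojterudiki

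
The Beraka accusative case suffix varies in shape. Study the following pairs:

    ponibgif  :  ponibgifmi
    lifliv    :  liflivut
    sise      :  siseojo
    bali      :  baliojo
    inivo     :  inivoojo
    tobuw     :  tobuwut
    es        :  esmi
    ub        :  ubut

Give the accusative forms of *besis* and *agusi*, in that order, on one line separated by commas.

besismi, agusiojo

The suffix is conditioned by the final sound: -mi when the stem ends in a voiceless consonant (*ponibgif*, *es*); -ut when the stem ends in a voiced consonant (*lifliv*, *tobuw*, *ub*); -ojo when the stem ends in a vowel (*sise*, *bali*, *inivo*).
*besis* — final sound /s/ (a voiceless consonant) → -mi → *besismi*.
Since the final sound of *agusi* is /i/ (a vowel), it takes -ojo, giving *agusiojo*.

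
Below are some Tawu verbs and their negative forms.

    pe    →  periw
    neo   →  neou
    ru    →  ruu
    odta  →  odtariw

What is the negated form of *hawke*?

The pattern is rounding harmony: -u when the last vowel of the stem is a rounded vowel (*neo*, *ru*); -riw when the last vowel of the stem is an unrounded vowel (*pe*, *odta*).
The last vowel of *hawke* is /e/, which is an unrounded vowel, so the suffix is -riw, giving *hawkeriw*.

hawkeriw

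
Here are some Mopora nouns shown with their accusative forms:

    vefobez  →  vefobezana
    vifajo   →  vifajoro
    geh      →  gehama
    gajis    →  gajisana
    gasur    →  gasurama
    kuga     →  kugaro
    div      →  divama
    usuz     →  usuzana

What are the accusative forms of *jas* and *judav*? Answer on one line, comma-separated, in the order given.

The suffix is conditioned by the final sound: -ana when the stem ends in a sibilant (*vefobez*, *gajis*, *usuz*); -ama when the stem ends in a non-sibilant consonant (*geh*, *gasur*, *div*); -ro when the stem ends in a vowel (*vifajo*, *kuga*).
Since the final sound of *jas* is /s/ (a sibilant), it takes -ana, giving *jasana*.
The final sound of *judav* is /v/, which is a non-sibilant consonant, so the suffix is -ama, giving *judavama*.

jasana, judavama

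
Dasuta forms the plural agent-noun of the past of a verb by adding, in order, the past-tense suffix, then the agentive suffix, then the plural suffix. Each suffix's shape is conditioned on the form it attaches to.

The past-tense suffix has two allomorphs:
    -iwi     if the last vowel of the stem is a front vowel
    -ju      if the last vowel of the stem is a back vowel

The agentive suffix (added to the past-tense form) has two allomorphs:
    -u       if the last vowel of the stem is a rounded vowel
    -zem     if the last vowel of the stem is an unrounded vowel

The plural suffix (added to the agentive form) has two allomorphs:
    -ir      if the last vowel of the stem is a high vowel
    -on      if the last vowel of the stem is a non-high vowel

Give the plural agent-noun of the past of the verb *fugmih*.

Since the last vowel of *fugmih* is /i/ (a front vowel), it takes -iwi, giving *fugmihiwi*.
The last vowel of the past-tense form *fugmihiwi* is /i/, which is an unrounded vowel, so the agentive suffix is -zem, giving *fugmihiwizem*.
The agentive form *fugmihiwizem* — last vowel /e/ (a non-high vowel) → -on → *fugmihiwizemon*.

fugmihiwizemon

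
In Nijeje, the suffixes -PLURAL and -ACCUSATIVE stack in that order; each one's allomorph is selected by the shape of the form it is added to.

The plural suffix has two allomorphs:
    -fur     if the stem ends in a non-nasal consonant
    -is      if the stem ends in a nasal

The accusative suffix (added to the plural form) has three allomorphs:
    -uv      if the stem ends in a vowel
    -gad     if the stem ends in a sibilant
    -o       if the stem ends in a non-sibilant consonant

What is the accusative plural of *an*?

*an*: final consonant = /n/, a nasal → -is → *anis*.
The final sound of the plural form *anis* is /s/, which is a sibilant, so the accusative suffix is -gad, giving *anisgad*.

anisgad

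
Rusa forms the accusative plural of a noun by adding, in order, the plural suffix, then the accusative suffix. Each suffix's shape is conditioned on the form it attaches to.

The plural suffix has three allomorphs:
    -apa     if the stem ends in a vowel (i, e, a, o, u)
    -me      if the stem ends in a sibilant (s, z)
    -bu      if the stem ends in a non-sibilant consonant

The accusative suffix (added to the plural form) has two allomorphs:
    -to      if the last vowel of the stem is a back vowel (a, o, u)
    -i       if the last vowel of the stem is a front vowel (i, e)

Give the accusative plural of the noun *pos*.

posmei

*pos*: final sound = /s/, a sibilant → -me → *posme*.
The plural form *posme*: last vowel = /e/, a front vowel → -i → *posmei*.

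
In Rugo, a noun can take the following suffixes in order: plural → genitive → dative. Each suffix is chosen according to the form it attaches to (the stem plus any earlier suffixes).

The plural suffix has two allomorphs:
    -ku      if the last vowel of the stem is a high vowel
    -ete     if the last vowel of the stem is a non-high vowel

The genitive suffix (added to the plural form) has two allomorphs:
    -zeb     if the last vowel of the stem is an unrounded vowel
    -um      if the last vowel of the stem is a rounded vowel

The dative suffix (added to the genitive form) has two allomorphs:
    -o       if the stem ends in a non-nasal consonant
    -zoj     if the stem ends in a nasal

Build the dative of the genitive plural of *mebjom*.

mebjometezebo

*mebjom* — last vowel /o/ (a non-high vowel) → -ete → *mebjomete*.
The plural form *mebjomete*: last vowel = /e/, an unrounded vowel → -zeb → *mebjometezeb*.
The final consonant of the genitive form *mebjometezeb* is /b/, which is non-nasal, so the dative suffix is -o, giving *mebjometezebo*.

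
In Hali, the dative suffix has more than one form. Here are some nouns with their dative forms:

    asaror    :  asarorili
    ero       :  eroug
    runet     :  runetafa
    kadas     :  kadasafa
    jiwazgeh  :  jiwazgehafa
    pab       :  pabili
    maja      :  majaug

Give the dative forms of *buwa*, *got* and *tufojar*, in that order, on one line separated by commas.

buwaug, gotafa, tufojarili

The alternation tracks the final sound of the stem — -afa when the stem ends in a voiceless consonant (*runet*, *kadas*, *jiwazgeh*); -ili when the stem ends in a voiced consonant (*asaror*, *pab*); -ug when the stem ends in a vowel (*ero*, *maja*).
The final sound of *buwa* is /a/, which is a vowel, so the suffix is -ug, giving *buwaug*.
The final sound of *got* is /t/, which is a voiceless consonant, so the suffix is -afa, giving *gotafa*.
*tufojar* — final sound /r/ (a voiced consonant) → -ili → *tufojarili*.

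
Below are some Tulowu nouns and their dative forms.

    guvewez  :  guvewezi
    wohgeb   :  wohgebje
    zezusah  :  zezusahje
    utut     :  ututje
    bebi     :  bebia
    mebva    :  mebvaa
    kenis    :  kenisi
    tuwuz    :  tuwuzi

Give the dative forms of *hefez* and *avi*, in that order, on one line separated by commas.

Looking at the final sound of each stem: -i when the stem ends in a sibilant (*guvewez*, *kenis*, *tuwuz*); -je when the stem ends in a non-sibilant consonant (*wohgeb*, *zezusah*, *utut*); -a when the stem ends in a vowel (*bebi*, *mebva*).
Since the final sound of *hefez* is /z/ (a sibilant), it takes -i, giving *hefezi*.
*avi*: final sound = /i/, a vowel → -a → *avia*.

hefezi, avia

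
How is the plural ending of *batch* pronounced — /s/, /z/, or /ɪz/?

The stem *batch* ends in a sibilant (/s, z, ʃ, ʒ, tʃ, dʒ/).
The plural suffix surfaces as /ɪz/ after sibilants, /s/ after other voiceless consonants, and /z/ after other voiced sounds.
So the plural -s on *batch* is pronounced /ɪz/.

/ɪz/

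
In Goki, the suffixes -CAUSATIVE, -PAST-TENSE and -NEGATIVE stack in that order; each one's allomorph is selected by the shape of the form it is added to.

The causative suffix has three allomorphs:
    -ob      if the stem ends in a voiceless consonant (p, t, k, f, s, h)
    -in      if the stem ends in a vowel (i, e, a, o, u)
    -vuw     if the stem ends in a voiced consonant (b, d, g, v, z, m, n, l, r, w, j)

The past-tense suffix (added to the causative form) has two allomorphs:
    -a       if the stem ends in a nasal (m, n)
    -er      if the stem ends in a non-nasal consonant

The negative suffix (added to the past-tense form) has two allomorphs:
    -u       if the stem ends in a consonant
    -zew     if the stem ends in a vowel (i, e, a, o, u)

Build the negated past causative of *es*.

esoberu

*es* — final sound /s/ (a voiceless consonant) → -ob → *esob*.
The final consonant of the causative form *esob* is /b/, which is non-nasal, so the past-tense suffix is -er, giving *esober*.
The final sound of the past-tense form *esober* is /r/, which is a consonant, so the negative suffix is -u, giving *esoberu*.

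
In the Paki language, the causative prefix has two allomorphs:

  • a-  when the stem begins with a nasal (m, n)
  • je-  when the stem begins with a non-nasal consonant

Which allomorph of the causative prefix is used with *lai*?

je-

Since the first consonant of *lai* is /l/ (non-nasal), it takes je-.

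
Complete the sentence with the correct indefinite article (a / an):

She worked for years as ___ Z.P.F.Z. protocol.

a

The indefinite article is chosen by the initial *sound* of the following word, not its spelling.
The initialism *Z.P.F.Z.* is read letter by letter; the first letter, Z, is pronounced /ziː/, which begins with a consonant sound.
So the article is *a*: She worked for years as a Z.P.F.Z. protocol.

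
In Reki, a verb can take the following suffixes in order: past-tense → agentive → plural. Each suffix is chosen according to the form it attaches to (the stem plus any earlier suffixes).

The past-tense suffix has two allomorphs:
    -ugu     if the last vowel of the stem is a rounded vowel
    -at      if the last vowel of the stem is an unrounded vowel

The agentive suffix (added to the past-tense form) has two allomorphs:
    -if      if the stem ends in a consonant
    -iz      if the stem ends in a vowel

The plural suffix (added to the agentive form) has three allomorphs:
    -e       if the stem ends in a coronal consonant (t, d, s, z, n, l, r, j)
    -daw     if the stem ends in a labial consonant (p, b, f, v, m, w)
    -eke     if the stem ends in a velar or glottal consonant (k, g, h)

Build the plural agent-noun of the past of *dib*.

dibatifdaw

The last vowel of *dib* is /i/, which is an unrounded vowel, so the past-tense suffix is -at, giving *dibat*.
The past-tense form *dibat* — final sound /t/ (a consonant) → -if → *dibatif*.
Since the final consonant of the agentive form *dibatif* is /f/ (labial), it takes -daw, giving *dibatifdaw*.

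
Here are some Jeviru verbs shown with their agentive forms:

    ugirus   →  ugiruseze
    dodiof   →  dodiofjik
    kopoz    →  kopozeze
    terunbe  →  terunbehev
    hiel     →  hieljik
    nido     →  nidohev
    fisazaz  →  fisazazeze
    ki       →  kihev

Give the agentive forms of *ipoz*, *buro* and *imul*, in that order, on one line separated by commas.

ipozeze, burohev, imuljik

The alternation tracks the final sound of the stem — -eze when the stem ends in a sibilant (*ugirus*, *kopoz*, *fisazaz*); -jik when the stem ends in a non-sibilant consonant (*dodiof*, *hiel*); -hev when the stem ends in a vowel (*terunbe*, *nido*, *ki*).
Since the final sound of *ipoz* is /z/ (a sibilant), it takes -eze, giving *ipozeze*.
The final sound of *buro* is /o/, which is a vowel, so the suffix is -hev, giving *burohev*.
Since the final sound of *imul* is /l/ (a non-sibilant consonant), it takes -jik, giving *imuljik*.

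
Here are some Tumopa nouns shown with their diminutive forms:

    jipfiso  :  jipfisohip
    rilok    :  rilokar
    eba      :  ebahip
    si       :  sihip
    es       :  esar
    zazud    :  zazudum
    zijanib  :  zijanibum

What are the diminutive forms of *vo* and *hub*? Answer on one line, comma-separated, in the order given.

The pattern is voicing of the final sound: -ar when the stem ends in a voiceless consonant (*rilok*, *es*); -um when the stem ends in a voiced consonant (*zazud*, *zijanib*); -hip when the stem ends in a vowel (*jipfiso*, *eba*, *si*).
The final sound of *vo* is /o/, which is a vowel, so the suffix is -hip, giving *vohip*.
*hub*: final sound = /b/, a voiced consonant → -um → *hubum*.

vohip, hubum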